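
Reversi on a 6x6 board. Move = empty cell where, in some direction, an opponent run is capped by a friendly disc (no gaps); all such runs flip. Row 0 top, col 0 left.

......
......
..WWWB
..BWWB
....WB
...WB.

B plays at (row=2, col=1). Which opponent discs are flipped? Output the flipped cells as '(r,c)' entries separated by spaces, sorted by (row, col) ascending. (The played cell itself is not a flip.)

Answer: (2,2) (2,3) (2,4)

Derivation:
Dir NW: first cell '.' (not opp) -> no flip
Dir N: first cell '.' (not opp) -> no flip
Dir NE: first cell '.' (not opp) -> no flip
Dir W: first cell '.' (not opp) -> no flip
Dir E: opp run (2,2) (2,3) (2,4) capped by B -> flip
Dir SW: first cell '.' (not opp) -> no flip
Dir S: first cell '.' (not opp) -> no flip
Dir SE: first cell 'B' (not opp) -> no flip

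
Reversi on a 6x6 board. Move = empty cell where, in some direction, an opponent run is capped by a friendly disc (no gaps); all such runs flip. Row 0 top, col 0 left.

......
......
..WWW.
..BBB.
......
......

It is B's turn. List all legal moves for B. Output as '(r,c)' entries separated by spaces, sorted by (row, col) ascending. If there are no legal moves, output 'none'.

Answer: (1,1) (1,2) (1,3) (1,4) (1,5)

Derivation:
(1,1): flips 1 -> legal
(1,2): flips 2 -> legal
(1,3): flips 1 -> legal
(1,4): flips 2 -> legal
(1,5): flips 1 -> legal
(2,1): no bracket -> illegal
(2,5): no bracket -> illegal
(3,1): no bracket -> illegal
(3,5): no bracket -> illegal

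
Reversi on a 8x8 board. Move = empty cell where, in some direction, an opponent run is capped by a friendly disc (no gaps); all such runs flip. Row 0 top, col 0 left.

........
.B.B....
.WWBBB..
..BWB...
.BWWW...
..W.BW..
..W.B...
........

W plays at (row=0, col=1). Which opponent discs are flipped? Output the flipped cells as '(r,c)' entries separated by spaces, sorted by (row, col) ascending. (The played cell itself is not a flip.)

Dir NW: edge -> no flip
Dir N: edge -> no flip
Dir NE: edge -> no flip
Dir W: first cell '.' (not opp) -> no flip
Dir E: first cell '.' (not opp) -> no flip
Dir SW: first cell '.' (not opp) -> no flip
Dir S: opp run (1,1) capped by W -> flip
Dir SE: first cell '.' (not opp) -> no flip

Answer: (1,1)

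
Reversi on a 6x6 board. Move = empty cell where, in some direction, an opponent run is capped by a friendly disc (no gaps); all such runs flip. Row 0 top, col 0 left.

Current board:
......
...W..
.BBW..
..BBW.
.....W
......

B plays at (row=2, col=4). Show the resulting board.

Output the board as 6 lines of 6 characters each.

Place B at (2,4); scan 8 dirs for brackets.
Dir NW: opp run (1,3), next='.' -> no flip
Dir N: first cell '.' (not opp) -> no flip
Dir NE: first cell '.' (not opp) -> no flip
Dir W: opp run (2,3) capped by B -> flip
Dir E: first cell '.' (not opp) -> no flip
Dir SW: first cell 'B' (not opp) -> no flip
Dir S: opp run (3,4), next='.' -> no flip
Dir SE: first cell '.' (not opp) -> no flip
All flips: (2,3)

Answer: ......
...W..
.BBBB.
..BBW.
.....W
......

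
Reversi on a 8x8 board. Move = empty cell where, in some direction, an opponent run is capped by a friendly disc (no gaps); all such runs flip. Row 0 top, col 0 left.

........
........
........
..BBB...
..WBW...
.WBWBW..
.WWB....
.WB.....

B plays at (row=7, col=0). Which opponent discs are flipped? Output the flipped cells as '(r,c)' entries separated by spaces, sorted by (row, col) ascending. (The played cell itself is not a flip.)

Answer: (6,1) (7,1)

Derivation:
Dir NW: edge -> no flip
Dir N: first cell '.' (not opp) -> no flip
Dir NE: opp run (6,1) capped by B -> flip
Dir W: edge -> no flip
Dir E: opp run (7,1) capped by B -> flip
Dir SW: edge -> no flip
Dir S: edge -> no flip
Dir SE: edge -> no flip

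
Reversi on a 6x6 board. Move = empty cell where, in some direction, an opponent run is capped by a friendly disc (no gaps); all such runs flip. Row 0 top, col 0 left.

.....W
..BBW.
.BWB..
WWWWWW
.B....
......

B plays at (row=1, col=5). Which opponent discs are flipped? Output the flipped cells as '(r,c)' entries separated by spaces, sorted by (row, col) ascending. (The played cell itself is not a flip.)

Answer: (1,4)

Derivation:
Dir NW: first cell '.' (not opp) -> no flip
Dir N: opp run (0,5), next=edge -> no flip
Dir NE: edge -> no flip
Dir W: opp run (1,4) capped by B -> flip
Dir E: edge -> no flip
Dir SW: first cell '.' (not opp) -> no flip
Dir S: first cell '.' (not opp) -> no flip
Dir SE: edge -> no flip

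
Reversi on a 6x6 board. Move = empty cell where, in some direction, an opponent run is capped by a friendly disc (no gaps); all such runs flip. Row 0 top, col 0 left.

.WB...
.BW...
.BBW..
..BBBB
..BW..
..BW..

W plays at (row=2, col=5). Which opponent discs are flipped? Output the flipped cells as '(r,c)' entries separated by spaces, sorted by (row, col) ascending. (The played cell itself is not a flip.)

Answer: (3,4)

Derivation:
Dir NW: first cell '.' (not opp) -> no flip
Dir N: first cell '.' (not opp) -> no flip
Dir NE: edge -> no flip
Dir W: first cell '.' (not opp) -> no flip
Dir E: edge -> no flip
Dir SW: opp run (3,4) capped by W -> flip
Dir S: opp run (3,5), next='.' -> no flip
Dir SE: edge -> no flip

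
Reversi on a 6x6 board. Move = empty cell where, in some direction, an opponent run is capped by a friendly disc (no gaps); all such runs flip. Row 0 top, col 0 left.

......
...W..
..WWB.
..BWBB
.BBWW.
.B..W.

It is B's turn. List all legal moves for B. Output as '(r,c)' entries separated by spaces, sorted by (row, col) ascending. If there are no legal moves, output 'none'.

(0,2): flips 1 -> legal
(0,3): no bracket -> illegal
(0,4): no bracket -> illegal
(1,1): no bracket -> illegal
(1,2): flips 2 -> legal
(1,4): flips 1 -> legal
(2,1): flips 2 -> legal
(3,1): no bracket -> illegal
(4,5): flips 2 -> legal
(5,2): flips 1 -> legal
(5,3): flips 1 -> legal
(5,5): no bracket -> illegal

Answer: (0,2) (1,2) (1,4) (2,1) (4,5) (5,2) (5,3)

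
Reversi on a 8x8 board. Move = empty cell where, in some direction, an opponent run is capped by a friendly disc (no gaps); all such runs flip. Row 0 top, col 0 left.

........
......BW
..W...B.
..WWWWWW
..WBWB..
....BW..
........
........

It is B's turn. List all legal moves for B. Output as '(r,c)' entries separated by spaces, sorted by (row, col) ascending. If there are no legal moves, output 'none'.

Answer: (2,1) (2,3) (2,4) (2,5) (2,7) (4,1) (4,6) (5,3) (5,6) (6,5)

Derivation:
(0,6): no bracket -> illegal
(0,7): no bracket -> illegal
(1,1): no bracket -> illegal
(1,2): no bracket -> illegal
(1,3): no bracket -> illegal
(2,1): flips 1 -> legal
(2,3): flips 2 -> legal
(2,4): flips 2 -> legal
(2,5): flips 2 -> legal
(2,7): flips 1 -> legal
(3,1): no bracket -> illegal
(4,1): flips 1 -> legal
(4,6): flips 1 -> legal
(4,7): no bracket -> illegal
(5,1): no bracket -> illegal
(5,2): no bracket -> illegal
(5,3): flips 2 -> legal
(5,6): flips 1 -> legal
(6,4): no bracket -> illegal
(6,5): flips 1 -> legal
(6,6): no bracket -> illegal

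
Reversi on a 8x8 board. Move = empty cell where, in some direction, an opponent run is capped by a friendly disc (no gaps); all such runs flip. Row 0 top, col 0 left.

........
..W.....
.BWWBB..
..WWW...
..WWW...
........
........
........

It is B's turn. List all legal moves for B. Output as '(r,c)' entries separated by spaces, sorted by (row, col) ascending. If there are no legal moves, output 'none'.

(0,1): no bracket -> illegal
(0,2): no bracket -> illegal
(0,3): flips 1 -> legal
(1,1): no bracket -> illegal
(1,3): no bracket -> illegal
(1,4): no bracket -> illegal
(3,1): no bracket -> illegal
(3,5): no bracket -> illegal
(4,1): no bracket -> illegal
(4,5): no bracket -> illegal
(5,1): flips 2 -> legal
(5,2): flips 2 -> legal
(5,3): no bracket -> illegal
(5,4): flips 4 -> legal
(5,5): no bracket -> illegal

Answer: (0,3) (5,1) (5,2) (5,4)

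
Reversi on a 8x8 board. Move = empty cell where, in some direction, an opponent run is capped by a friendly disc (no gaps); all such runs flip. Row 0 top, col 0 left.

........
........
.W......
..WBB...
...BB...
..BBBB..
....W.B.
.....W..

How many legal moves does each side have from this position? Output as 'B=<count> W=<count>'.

-- B to move --
(1,0): flips 2 -> legal
(1,1): no bracket -> illegal
(1,2): no bracket -> illegal
(2,0): no bracket -> illegal
(2,2): no bracket -> illegal
(2,3): no bracket -> illegal
(3,0): no bracket -> illegal
(3,1): flips 1 -> legal
(4,1): no bracket -> illegal
(4,2): no bracket -> illegal
(6,3): no bracket -> illegal
(6,5): no bracket -> illegal
(7,3): flips 1 -> legal
(7,4): flips 1 -> legal
(7,6): no bracket -> illegal
B mobility = 4
-- W to move --
(2,2): no bracket -> illegal
(2,3): no bracket -> illegal
(2,4): flips 3 -> legal
(2,5): no bracket -> illegal
(3,5): flips 2 -> legal
(4,1): no bracket -> illegal
(4,2): flips 1 -> legal
(4,5): no bracket -> illegal
(4,6): flips 1 -> legal
(5,1): no bracket -> illegal
(5,6): no bracket -> illegal
(5,7): flips 1 -> legal
(6,1): no bracket -> illegal
(6,2): no bracket -> illegal
(6,3): no bracket -> illegal
(6,5): flips 2 -> legal
(6,7): no bracket -> illegal
(7,6): no bracket -> illegal
(7,7): no bracket -> illegal
W mobility = 6

Answer: B=4 W=6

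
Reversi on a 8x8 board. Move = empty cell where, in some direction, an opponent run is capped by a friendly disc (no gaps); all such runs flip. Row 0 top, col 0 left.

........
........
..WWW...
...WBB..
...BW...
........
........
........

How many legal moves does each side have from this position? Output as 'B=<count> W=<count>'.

Answer: B=7 W=6

Derivation:
-- B to move --
(1,1): no bracket -> illegal
(1,2): flips 1 -> legal
(1,3): flips 3 -> legal
(1,4): flips 1 -> legal
(1,5): no bracket -> illegal
(2,1): no bracket -> illegal
(2,5): no bracket -> illegal
(3,1): no bracket -> illegal
(3,2): flips 1 -> legal
(4,2): no bracket -> illegal
(4,5): flips 1 -> legal
(5,3): flips 1 -> legal
(5,4): flips 1 -> legal
(5,5): no bracket -> illegal
B mobility = 7
-- W to move --
(2,5): no bracket -> illegal
(2,6): flips 1 -> legal
(3,2): no bracket -> illegal
(3,6): flips 2 -> legal
(4,2): flips 1 -> legal
(4,5): flips 1 -> legal
(4,6): flips 1 -> legal
(5,2): no bracket -> illegal
(5,3): flips 1 -> legal
(5,4): no bracket -> illegal
W mobility = 6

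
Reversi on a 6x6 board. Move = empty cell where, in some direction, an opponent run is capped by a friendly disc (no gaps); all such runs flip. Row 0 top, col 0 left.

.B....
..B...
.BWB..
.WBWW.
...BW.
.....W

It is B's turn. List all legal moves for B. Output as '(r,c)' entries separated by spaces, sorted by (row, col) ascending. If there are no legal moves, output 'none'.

Answer: (2,5) (3,0) (3,5) (4,1) (4,5)

Derivation:
(1,1): no bracket -> illegal
(1,3): no bracket -> illegal
(2,0): no bracket -> illegal
(2,4): no bracket -> illegal
(2,5): flips 1 -> legal
(3,0): flips 1 -> legal
(3,5): flips 2 -> legal
(4,0): no bracket -> illegal
(4,1): flips 1 -> legal
(4,2): no bracket -> illegal
(4,5): flips 2 -> legal
(5,3): no bracket -> illegal
(5,4): no bracket -> illegal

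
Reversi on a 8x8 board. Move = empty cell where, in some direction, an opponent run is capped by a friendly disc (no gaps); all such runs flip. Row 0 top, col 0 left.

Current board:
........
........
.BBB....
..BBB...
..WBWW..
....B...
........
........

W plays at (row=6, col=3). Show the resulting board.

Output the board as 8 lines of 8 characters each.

Place W at (6,3); scan 8 dirs for brackets.
Dir NW: first cell '.' (not opp) -> no flip
Dir N: first cell '.' (not opp) -> no flip
Dir NE: opp run (5,4) capped by W -> flip
Dir W: first cell '.' (not opp) -> no flip
Dir E: first cell '.' (not opp) -> no flip
Dir SW: first cell '.' (not opp) -> no flip
Dir S: first cell '.' (not opp) -> no flip
Dir SE: first cell '.' (not opp) -> no flip
All flips: (5,4)

Answer: ........
........
.BBB....
..BBB...
..WBWW..
....W...
...W....
........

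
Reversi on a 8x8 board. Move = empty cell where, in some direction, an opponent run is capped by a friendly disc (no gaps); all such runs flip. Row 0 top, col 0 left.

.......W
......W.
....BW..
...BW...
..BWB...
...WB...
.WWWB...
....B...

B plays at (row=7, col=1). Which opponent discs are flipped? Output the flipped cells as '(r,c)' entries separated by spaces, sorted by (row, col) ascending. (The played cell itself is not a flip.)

Dir NW: first cell '.' (not opp) -> no flip
Dir N: opp run (6,1), next='.' -> no flip
Dir NE: opp run (6,2) (5,3) capped by B -> flip
Dir W: first cell '.' (not opp) -> no flip
Dir E: first cell '.' (not opp) -> no flip
Dir SW: edge -> no flip
Dir S: edge -> no flip
Dir SE: edge -> no flip

Answer: (5,3) (6,2)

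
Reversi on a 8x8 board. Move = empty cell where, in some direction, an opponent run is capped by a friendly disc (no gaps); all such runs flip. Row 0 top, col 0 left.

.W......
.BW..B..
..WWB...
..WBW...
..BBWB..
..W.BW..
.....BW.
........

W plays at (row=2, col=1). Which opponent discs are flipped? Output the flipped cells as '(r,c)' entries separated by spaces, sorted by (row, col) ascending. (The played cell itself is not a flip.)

Answer: (1,1)

Derivation:
Dir NW: first cell '.' (not opp) -> no flip
Dir N: opp run (1,1) capped by W -> flip
Dir NE: first cell 'W' (not opp) -> no flip
Dir W: first cell '.' (not opp) -> no flip
Dir E: first cell 'W' (not opp) -> no flip
Dir SW: first cell '.' (not opp) -> no flip
Dir S: first cell '.' (not opp) -> no flip
Dir SE: first cell 'W' (not opp) -> no flip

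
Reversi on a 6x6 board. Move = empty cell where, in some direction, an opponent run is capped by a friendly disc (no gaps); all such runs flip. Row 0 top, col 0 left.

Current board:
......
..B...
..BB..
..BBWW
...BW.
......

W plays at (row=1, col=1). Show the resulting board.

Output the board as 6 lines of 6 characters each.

Answer: ......
.WB...
..WB..
..BWWW
...BW.
......

Derivation:
Place W at (1,1); scan 8 dirs for brackets.
Dir NW: first cell '.' (not opp) -> no flip
Dir N: first cell '.' (not opp) -> no flip
Dir NE: first cell '.' (not opp) -> no flip
Dir W: first cell '.' (not opp) -> no flip
Dir E: opp run (1,2), next='.' -> no flip
Dir SW: first cell '.' (not opp) -> no flip
Dir S: first cell '.' (not opp) -> no flip
Dir SE: opp run (2,2) (3,3) capped by W -> flip
All flips: (2,2) (3,3)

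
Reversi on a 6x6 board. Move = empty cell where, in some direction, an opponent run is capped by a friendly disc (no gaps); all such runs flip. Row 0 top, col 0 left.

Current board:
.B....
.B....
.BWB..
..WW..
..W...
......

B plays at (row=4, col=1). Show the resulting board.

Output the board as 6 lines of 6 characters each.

Answer: .B....
.B....
.BWB..
..BW..
.BW...
......

Derivation:
Place B at (4,1); scan 8 dirs for brackets.
Dir NW: first cell '.' (not opp) -> no flip
Dir N: first cell '.' (not opp) -> no flip
Dir NE: opp run (3,2) capped by B -> flip
Dir W: first cell '.' (not opp) -> no flip
Dir E: opp run (4,2), next='.' -> no flip
Dir SW: first cell '.' (not opp) -> no flip
Dir S: first cell '.' (not opp) -> no flip
Dir SE: first cell '.' (not opp) -> no flip
All flips: (3,2)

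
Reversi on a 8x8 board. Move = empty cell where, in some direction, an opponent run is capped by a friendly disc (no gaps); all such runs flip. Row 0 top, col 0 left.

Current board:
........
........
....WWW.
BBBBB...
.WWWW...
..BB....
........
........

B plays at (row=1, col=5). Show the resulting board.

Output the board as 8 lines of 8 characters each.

Answer: ........
.....B..
....BWW.
BBBBB...
.WWWW...
..BB....
........
........

Derivation:
Place B at (1,5); scan 8 dirs for brackets.
Dir NW: first cell '.' (not opp) -> no flip
Dir N: first cell '.' (not opp) -> no flip
Dir NE: first cell '.' (not opp) -> no flip
Dir W: first cell '.' (not opp) -> no flip
Dir E: first cell '.' (not opp) -> no flip
Dir SW: opp run (2,4) capped by B -> flip
Dir S: opp run (2,5), next='.' -> no flip
Dir SE: opp run (2,6), next='.' -> no flip
All flips: (2,4)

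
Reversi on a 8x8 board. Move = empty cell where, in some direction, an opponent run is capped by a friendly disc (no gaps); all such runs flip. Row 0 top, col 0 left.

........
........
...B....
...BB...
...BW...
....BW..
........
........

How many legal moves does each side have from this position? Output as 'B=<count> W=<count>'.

-- B to move --
(3,5): no bracket -> illegal
(4,5): flips 1 -> legal
(4,6): no bracket -> illegal
(5,3): no bracket -> illegal
(5,6): flips 1 -> legal
(6,4): no bracket -> illegal
(6,5): no bracket -> illegal
(6,6): flips 2 -> legal
B mobility = 3
-- W to move --
(1,2): no bracket -> illegal
(1,3): no bracket -> illegal
(1,4): no bracket -> illegal
(2,2): flips 1 -> legal
(2,4): flips 1 -> legal
(2,5): no bracket -> illegal
(3,2): no bracket -> illegal
(3,5): no bracket -> illegal
(4,2): flips 1 -> legal
(4,5): no bracket -> illegal
(5,2): no bracket -> illegal
(5,3): flips 1 -> legal
(6,3): no bracket -> illegal
(6,4): flips 1 -> legal
(6,5): no bracket -> illegal
W mobility = 5

Answer: B=3 W=5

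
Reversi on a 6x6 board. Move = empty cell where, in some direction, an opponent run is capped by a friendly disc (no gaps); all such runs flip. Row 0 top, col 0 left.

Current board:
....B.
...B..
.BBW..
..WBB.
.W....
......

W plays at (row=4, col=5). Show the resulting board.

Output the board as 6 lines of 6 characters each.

Answer: ....B.
...B..
.BBW..
..WBW.
.W...W
......

Derivation:
Place W at (4,5); scan 8 dirs for brackets.
Dir NW: opp run (3,4) capped by W -> flip
Dir N: first cell '.' (not opp) -> no flip
Dir NE: edge -> no flip
Dir W: first cell '.' (not opp) -> no flip
Dir E: edge -> no flip
Dir SW: first cell '.' (not opp) -> no flip
Dir S: first cell '.' (not opp) -> no flip
Dir SE: edge -> no flip
All flips: (3,4)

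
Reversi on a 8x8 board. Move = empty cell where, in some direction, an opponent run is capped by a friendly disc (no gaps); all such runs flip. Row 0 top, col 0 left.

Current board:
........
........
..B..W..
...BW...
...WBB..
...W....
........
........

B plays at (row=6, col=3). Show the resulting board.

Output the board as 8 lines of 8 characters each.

Place B at (6,3); scan 8 dirs for brackets.
Dir NW: first cell '.' (not opp) -> no flip
Dir N: opp run (5,3) (4,3) capped by B -> flip
Dir NE: first cell '.' (not opp) -> no flip
Dir W: first cell '.' (not opp) -> no flip
Dir E: first cell '.' (not opp) -> no flip
Dir SW: first cell '.' (not opp) -> no flip
Dir S: first cell '.' (not opp) -> no flip
Dir SE: first cell '.' (not opp) -> no flip
All flips: (4,3) (5,3)

Answer: ........
........
..B..W..
...BW...
...BBB..
...B....
...B....
........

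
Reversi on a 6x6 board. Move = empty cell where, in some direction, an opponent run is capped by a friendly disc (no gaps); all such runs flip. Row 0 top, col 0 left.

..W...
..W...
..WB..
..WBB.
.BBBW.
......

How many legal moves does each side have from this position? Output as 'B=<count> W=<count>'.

Answer: B=7 W=8

Derivation:
-- B to move --
(0,1): flips 1 -> legal
(0,3): no bracket -> illegal
(1,1): flips 1 -> legal
(1,3): no bracket -> illegal
(2,1): flips 2 -> legal
(3,1): flips 1 -> legal
(3,5): no bracket -> illegal
(4,5): flips 1 -> legal
(5,3): no bracket -> illegal
(5,4): flips 1 -> legal
(5,5): flips 1 -> legal
B mobility = 7
-- W to move --
(1,3): no bracket -> illegal
(1,4): flips 1 -> legal
(2,4): flips 2 -> legal
(2,5): no bracket -> illegal
(3,0): no bracket -> illegal
(3,1): no bracket -> illegal
(3,5): flips 2 -> legal
(4,0): flips 3 -> legal
(4,5): flips 2 -> legal
(5,0): flips 1 -> legal
(5,1): no bracket -> illegal
(5,2): flips 1 -> legal
(5,3): no bracket -> illegal
(5,4): flips 1 -> legal
W mobility = 8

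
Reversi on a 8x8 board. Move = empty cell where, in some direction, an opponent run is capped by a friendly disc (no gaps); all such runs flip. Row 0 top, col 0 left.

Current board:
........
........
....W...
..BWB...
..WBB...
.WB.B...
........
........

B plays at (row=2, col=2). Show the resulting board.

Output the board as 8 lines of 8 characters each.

Place B at (2,2); scan 8 dirs for brackets.
Dir NW: first cell '.' (not opp) -> no flip
Dir N: first cell '.' (not opp) -> no flip
Dir NE: first cell '.' (not opp) -> no flip
Dir W: first cell '.' (not opp) -> no flip
Dir E: first cell '.' (not opp) -> no flip
Dir SW: first cell '.' (not opp) -> no flip
Dir S: first cell 'B' (not opp) -> no flip
Dir SE: opp run (3,3) capped by B -> flip
All flips: (3,3)

Answer: ........
........
..B.W...
..BBB...
..WBB...
.WB.B...
........
........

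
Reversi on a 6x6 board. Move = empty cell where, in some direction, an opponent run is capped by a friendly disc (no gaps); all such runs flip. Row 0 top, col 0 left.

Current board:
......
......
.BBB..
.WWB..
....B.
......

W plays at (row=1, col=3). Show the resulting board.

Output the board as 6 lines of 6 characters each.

Place W at (1,3); scan 8 dirs for brackets.
Dir NW: first cell '.' (not opp) -> no flip
Dir N: first cell '.' (not opp) -> no flip
Dir NE: first cell '.' (not opp) -> no flip
Dir W: first cell '.' (not opp) -> no flip
Dir E: first cell '.' (not opp) -> no flip
Dir SW: opp run (2,2) capped by W -> flip
Dir S: opp run (2,3) (3,3), next='.' -> no flip
Dir SE: first cell '.' (not opp) -> no flip
All flips: (2,2)

Answer: ......
...W..
.BWB..
.WWB..
....B.
......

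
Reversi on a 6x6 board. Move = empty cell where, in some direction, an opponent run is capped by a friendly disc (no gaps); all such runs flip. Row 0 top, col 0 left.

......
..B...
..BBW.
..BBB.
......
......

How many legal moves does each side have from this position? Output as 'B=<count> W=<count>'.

Answer: B=3 W=3

Derivation:
-- B to move --
(1,3): no bracket -> illegal
(1,4): flips 1 -> legal
(1,5): flips 1 -> legal
(2,5): flips 1 -> legal
(3,5): no bracket -> illegal
B mobility = 3
-- W to move --
(0,1): no bracket -> illegal
(0,2): no bracket -> illegal
(0,3): no bracket -> illegal
(1,1): no bracket -> illegal
(1,3): no bracket -> illegal
(1,4): no bracket -> illegal
(2,1): flips 2 -> legal
(2,5): no bracket -> illegal
(3,1): no bracket -> illegal
(3,5): no bracket -> illegal
(4,1): no bracket -> illegal
(4,2): flips 1 -> legal
(4,3): no bracket -> illegal
(4,4): flips 1 -> legal
(4,5): no bracket -> illegal
W mobility = 3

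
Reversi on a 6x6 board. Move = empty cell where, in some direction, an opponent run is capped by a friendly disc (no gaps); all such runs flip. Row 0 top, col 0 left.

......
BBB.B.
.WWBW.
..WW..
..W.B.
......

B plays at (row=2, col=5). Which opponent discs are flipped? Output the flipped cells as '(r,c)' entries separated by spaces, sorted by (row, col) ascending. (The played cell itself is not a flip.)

Dir NW: first cell 'B' (not opp) -> no flip
Dir N: first cell '.' (not opp) -> no flip
Dir NE: edge -> no flip
Dir W: opp run (2,4) capped by B -> flip
Dir E: edge -> no flip
Dir SW: first cell '.' (not opp) -> no flip
Dir S: first cell '.' (not opp) -> no flip
Dir SE: edge -> no flip

Answer: (2,4)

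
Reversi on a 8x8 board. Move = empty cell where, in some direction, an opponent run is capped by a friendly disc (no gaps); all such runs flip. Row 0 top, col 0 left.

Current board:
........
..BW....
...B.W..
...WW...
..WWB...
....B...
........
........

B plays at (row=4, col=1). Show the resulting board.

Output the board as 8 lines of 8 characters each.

Place B at (4,1); scan 8 dirs for brackets.
Dir NW: first cell '.' (not opp) -> no flip
Dir N: first cell '.' (not opp) -> no flip
Dir NE: first cell '.' (not opp) -> no flip
Dir W: first cell '.' (not opp) -> no flip
Dir E: opp run (4,2) (4,3) capped by B -> flip
Dir SW: first cell '.' (not opp) -> no flip
Dir S: first cell '.' (not opp) -> no flip
Dir SE: first cell '.' (not opp) -> no flip
All flips: (4,2) (4,3)

Answer: ........
..BW....
...B.W..
...WW...
.BBBB...
....B...
........
........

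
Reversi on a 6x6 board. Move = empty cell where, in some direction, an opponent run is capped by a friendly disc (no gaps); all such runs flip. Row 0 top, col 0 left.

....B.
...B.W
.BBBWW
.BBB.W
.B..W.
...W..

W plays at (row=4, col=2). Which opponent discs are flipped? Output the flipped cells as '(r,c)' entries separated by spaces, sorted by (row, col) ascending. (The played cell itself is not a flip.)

Dir NW: opp run (3,1), next='.' -> no flip
Dir N: opp run (3,2) (2,2), next='.' -> no flip
Dir NE: opp run (3,3) capped by W -> flip
Dir W: opp run (4,1), next='.' -> no flip
Dir E: first cell '.' (not opp) -> no flip
Dir SW: first cell '.' (not opp) -> no flip
Dir S: first cell '.' (not opp) -> no flip
Dir SE: first cell 'W' (not opp) -> no flip

Answer: (3,3)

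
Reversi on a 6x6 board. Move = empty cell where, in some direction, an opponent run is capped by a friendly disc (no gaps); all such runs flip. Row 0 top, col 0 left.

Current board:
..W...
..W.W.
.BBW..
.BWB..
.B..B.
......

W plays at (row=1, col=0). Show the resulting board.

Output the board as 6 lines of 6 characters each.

Answer: ..W...
W.W.W.
.WBW..
.BWB..
.B..B.
......

Derivation:
Place W at (1,0); scan 8 dirs for brackets.
Dir NW: edge -> no flip
Dir N: first cell '.' (not opp) -> no flip
Dir NE: first cell '.' (not opp) -> no flip
Dir W: edge -> no flip
Dir E: first cell '.' (not opp) -> no flip
Dir SW: edge -> no flip
Dir S: first cell '.' (not opp) -> no flip
Dir SE: opp run (2,1) capped by W -> flip
All flips: (2,1)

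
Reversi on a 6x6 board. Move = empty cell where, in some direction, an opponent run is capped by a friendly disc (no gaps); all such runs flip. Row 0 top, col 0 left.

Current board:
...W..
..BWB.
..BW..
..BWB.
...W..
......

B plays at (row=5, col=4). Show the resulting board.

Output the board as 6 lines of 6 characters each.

Answer: ...W..
..BWB.
..BW..
..BWB.
...B..
....B.

Derivation:
Place B at (5,4); scan 8 dirs for brackets.
Dir NW: opp run (4,3) capped by B -> flip
Dir N: first cell '.' (not opp) -> no flip
Dir NE: first cell '.' (not opp) -> no flip
Dir W: first cell '.' (not opp) -> no flip
Dir E: first cell '.' (not opp) -> no flip
Dir SW: edge -> no flip
Dir S: edge -> no flip
Dir SE: edge -> no flip
All flips: (4,3)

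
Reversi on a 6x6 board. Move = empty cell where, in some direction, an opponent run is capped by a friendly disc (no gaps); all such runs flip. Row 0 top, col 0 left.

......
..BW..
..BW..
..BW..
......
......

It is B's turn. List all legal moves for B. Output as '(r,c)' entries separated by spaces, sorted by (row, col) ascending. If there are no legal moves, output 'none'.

(0,2): no bracket -> illegal
(0,3): no bracket -> illegal
(0,4): flips 1 -> legal
(1,4): flips 2 -> legal
(2,4): flips 1 -> legal
(3,4): flips 2 -> legal
(4,2): no bracket -> illegal
(4,3): no bracket -> illegal
(4,4): flips 1 -> legal

Answer: (0,4) (1,4) (2,4) (3,4) (4,4)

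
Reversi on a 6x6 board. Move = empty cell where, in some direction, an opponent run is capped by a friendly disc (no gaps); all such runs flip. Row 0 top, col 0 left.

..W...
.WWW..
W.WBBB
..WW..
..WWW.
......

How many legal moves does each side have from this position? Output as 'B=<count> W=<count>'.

Answer: B=6 W=4

Derivation:
-- B to move --
(0,0): no bracket -> illegal
(0,1): flips 1 -> legal
(0,3): flips 1 -> legal
(0,4): no bracket -> illegal
(1,0): no bracket -> illegal
(1,4): no bracket -> illegal
(2,1): flips 1 -> legal
(3,0): no bracket -> illegal
(3,1): no bracket -> illegal
(3,4): no bracket -> illegal
(3,5): no bracket -> illegal
(4,1): flips 1 -> legal
(4,5): no bracket -> illegal
(5,1): flips 2 -> legal
(5,2): no bracket -> illegal
(5,3): flips 2 -> legal
(5,4): no bracket -> illegal
(5,5): no bracket -> illegal
B mobility = 6
-- W to move --
(1,4): flips 1 -> legal
(1,5): flips 1 -> legal
(3,4): flips 1 -> legal
(3,5): flips 1 -> legal
W mobility = 4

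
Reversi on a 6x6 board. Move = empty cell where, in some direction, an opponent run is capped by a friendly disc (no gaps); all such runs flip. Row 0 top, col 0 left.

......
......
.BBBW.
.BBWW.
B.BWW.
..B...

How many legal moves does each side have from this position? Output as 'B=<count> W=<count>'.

-- B to move --
(1,3): no bracket -> illegal
(1,4): no bracket -> illegal
(1,5): flips 2 -> legal
(2,5): flips 3 -> legal
(3,5): flips 2 -> legal
(4,5): flips 3 -> legal
(5,3): flips 2 -> legal
(5,4): flips 1 -> legal
(5,5): flips 2 -> legal
B mobility = 7
-- W to move --
(1,0): flips 2 -> legal
(1,1): flips 1 -> legal
(1,2): flips 1 -> legal
(1,3): flips 1 -> legal
(1,4): no bracket -> illegal
(2,0): flips 3 -> legal
(3,0): flips 2 -> legal
(4,1): flips 1 -> legal
(5,0): no bracket -> illegal
(5,1): flips 1 -> legal
(5,3): no bracket -> illegal
W mobility = 8

Answer: B=7 W=8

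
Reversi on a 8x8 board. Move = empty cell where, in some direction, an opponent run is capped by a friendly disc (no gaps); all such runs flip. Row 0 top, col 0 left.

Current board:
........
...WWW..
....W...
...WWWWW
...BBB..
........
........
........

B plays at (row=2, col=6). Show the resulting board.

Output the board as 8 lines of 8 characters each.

Place B at (2,6); scan 8 dirs for brackets.
Dir NW: opp run (1,5), next='.' -> no flip
Dir N: first cell '.' (not opp) -> no flip
Dir NE: first cell '.' (not opp) -> no flip
Dir W: first cell '.' (not opp) -> no flip
Dir E: first cell '.' (not opp) -> no flip
Dir SW: opp run (3,5) capped by B -> flip
Dir S: opp run (3,6), next='.' -> no flip
Dir SE: opp run (3,7), next=edge -> no flip
All flips: (3,5)

Answer: ........
...WWW..
....W.B.
...WWBWW
...BBB..
........
........
........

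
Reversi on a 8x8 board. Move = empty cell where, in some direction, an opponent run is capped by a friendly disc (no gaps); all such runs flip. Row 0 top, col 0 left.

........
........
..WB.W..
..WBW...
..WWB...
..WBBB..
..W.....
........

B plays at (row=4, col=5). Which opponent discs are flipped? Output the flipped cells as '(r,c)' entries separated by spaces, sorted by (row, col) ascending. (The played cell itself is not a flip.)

Dir NW: opp run (3,4) capped by B -> flip
Dir N: first cell '.' (not opp) -> no flip
Dir NE: first cell '.' (not opp) -> no flip
Dir W: first cell 'B' (not opp) -> no flip
Dir E: first cell '.' (not opp) -> no flip
Dir SW: first cell 'B' (not opp) -> no flip
Dir S: first cell 'B' (not opp) -> no flip
Dir SE: first cell '.' (not opp) -> no flip

Answer: (3,4)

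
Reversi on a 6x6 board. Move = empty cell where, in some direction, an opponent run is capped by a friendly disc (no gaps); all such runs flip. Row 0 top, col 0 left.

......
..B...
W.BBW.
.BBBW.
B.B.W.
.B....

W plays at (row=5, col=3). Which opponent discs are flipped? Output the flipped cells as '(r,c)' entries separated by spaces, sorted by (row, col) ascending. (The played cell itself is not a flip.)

Answer: (3,1) (4,2)

Derivation:
Dir NW: opp run (4,2) (3,1) capped by W -> flip
Dir N: first cell '.' (not opp) -> no flip
Dir NE: first cell 'W' (not opp) -> no flip
Dir W: first cell '.' (not opp) -> no flip
Dir E: first cell '.' (not opp) -> no flip
Dir SW: edge -> no flip
Dir S: edge -> no flip
Dir SE: edge -> no flip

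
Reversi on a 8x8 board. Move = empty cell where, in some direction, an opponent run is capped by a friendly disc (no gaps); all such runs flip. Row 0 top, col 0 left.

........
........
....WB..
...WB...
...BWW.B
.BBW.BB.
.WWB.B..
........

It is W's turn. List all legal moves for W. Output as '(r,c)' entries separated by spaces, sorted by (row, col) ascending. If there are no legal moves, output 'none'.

(1,4): no bracket -> illegal
(1,5): no bracket -> illegal
(1,6): flips 4 -> legal
(2,3): flips 1 -> legal
(2,6): flips 1 -> legal
(3,2): no bracket -> illegal
(3,5): flips 1 -> legal
(3,6): no bracket -> illegal
(3,7): no bracket -> illegal
(4,0): flips 1 -> legal
(4,1): flips 1 -> legal
(4,2): flips 2 -> legal
(4,6): no bracket -> illegal
(5,0): flips 2 -> legal
(5,4): no bracket -> illegal
(5,7): no bracket -> illegal
(6,0): no bracket -> illegal
(6,4): flips 1 -> legal
(6,6): flips 1 -> legal
(6,7): flips 1 -> legal
(7,2): no bracket -> illegal
(7,3): flips 1 -> legal
(7,4): no bracket -> illegal
(7,5): flips 2 -> legal
(7,6): no bracket -> illegal

Answer: (1,6) (2,3) (2,6) (3,5) (4,0) (4,1) (4,2) (5,0) (6,4) (6,6) (6,7) (7,3) (7,5)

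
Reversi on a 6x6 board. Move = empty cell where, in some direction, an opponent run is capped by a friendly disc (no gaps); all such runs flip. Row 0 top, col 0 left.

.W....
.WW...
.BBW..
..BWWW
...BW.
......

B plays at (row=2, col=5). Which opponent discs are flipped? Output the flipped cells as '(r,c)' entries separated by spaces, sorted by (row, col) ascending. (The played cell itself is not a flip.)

Answer: (3,4)

Derivation:
Dir NW: first cell '.' (not opp) -> no flip
Dir N: first cell '.' (not opp) -> no flip
Dir NE: edge -> no flip
Dir W: first cell '.' (not opp) -> no flip
Dir E: edge -> no flip
Dir SW: opp run (3,4) capped by B -> flip
Dir S: opp run (3,5), next='.' -> no flip
Dir SE: edge -> no flip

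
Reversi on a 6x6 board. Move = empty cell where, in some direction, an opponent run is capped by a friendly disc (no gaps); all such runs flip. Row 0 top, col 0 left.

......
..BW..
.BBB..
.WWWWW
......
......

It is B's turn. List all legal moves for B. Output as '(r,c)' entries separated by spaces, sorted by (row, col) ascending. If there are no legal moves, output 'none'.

(0,2): no bracket -> illegal
(0,3): flips 1 -> legal
(0,4): flips 1 -> legal
(1,4): flips 1 -> legal
(2,0): no bracket -> illegal
(2,4): no bracket -> illegal
(2,5): no bracket -> illegal
(3,0): no bracket -> illegal
(4,0): flips 1 -> legal
(4,1): flips 2 -> legal
(4,2): flips 1 -> legal
(4,3): flips 2 -> legal
(4,4): flips 1 -> legal
(4,5): flips 1 -> legal

Answer: (0,3) (0,4) (1,4) (4,0) (4,1) (4,2) (4,3) (4,4) (4,5)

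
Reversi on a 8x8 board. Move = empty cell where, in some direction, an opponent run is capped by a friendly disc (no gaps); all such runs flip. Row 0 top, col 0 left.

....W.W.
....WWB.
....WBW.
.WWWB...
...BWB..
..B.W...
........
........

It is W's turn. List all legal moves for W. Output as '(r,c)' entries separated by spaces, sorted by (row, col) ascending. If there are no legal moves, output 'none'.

Answer: (1,7) (3,5) (3,6) (4,2) (4,6) (5,3)

Derivation:
(0,5): no bracket -> illegal
(0,7): no bracket -> illegal
(1,7): flips 1 -> legal
(2,3): no bracket -> illegal
(2,7): no bracket -> illegal
(3,5): flips 2 -> legal
(3,6): flips 2 -> legal
(4,1): no bracket -> illegal
(4,2): flips 1 -> legal
(4,6): flips 1 -> legal
(5,1): no bracket -> illegal
(5,3): flips 1 -> legal
(5,5): no bracket -> illegal
(5,6): no bracket -> illegal
(6,1): no bracket -> illegal
(6,2): no bracket -> illegal
(6,3): no bracket -> illegal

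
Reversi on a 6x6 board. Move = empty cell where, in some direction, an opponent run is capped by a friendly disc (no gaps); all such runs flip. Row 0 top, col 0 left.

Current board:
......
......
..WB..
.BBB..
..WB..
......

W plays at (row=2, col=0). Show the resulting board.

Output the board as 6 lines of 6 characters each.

Answer: ......
......
W.WB..
.WBB..
..WB..
......

Derivation:
Place W at (2,0); scan 8 dirs for brackets.
Dir NW: edge -> no flip
Dir N: first cell '.' (not opp) -> no flip
Dir NE: first cell '.' (not opp) -> no flip
Dir W: edge -> no flip
Dir E: first cell '.' (not opp) -> no flip
Dir SW: edge -> no flip
Dir S: first cell '.' (not opp) -> no flip
Dir SE: opp run (3,1) capped by W -> flip
All flips: (3,1)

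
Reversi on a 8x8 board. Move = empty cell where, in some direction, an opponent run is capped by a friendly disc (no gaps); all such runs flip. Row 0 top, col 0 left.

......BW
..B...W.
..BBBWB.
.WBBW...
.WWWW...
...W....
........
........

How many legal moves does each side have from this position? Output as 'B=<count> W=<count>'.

Answer: B=10 W=10

Derivation:
-- B to move --
(0,5): no bracket -> illegal
(1,4): no bracket -> illegal
(1,5): no bracket -> illegal
(1,7): no bracket -> illegal
(2,0): no bracket -> illegal
(2,1): no bracket -> illegal
(2,7): no bracket -> illegal
(3,0): flips 1 -> legal
(3,5): flips 1 -> legal
(3,6): no bracket -> illegal
(4,0): flips 1 -> legal
(4,5): flips 1 -> legal
(5,0): flips 1 -> legal
(5,1): flips 1 -> legal
(5,2): flips 1 -> legal
(5,4): flips 3 -> legal
(5,5): flips 1 -> legal
(6,2): no bracket -> illegal
(6,3): flips 2 -> legal
(6,4): no bracket -> illegal
B mobility = 10
-- W to move --
(0,1): flips 2 -> legal
(0,2): flips 3 -> legal
(0,3): no bracket -> illegal
(0,5): flips 1 -> legal
(1,1): flips 2 -> legal
(1,3): flips 3 -> legal
(1,4): flips 3 -> legal
(1,5): flips 2 -> legal
(1,7): no bracket -> illegal
(2,1): flips 4 -> legal
(2,7): flips 1 -> legal
(3,5): no bracket -> illegal
(3,6): flips 1 -> legal
(3,7): no bracket -> illegal
W mobility = 10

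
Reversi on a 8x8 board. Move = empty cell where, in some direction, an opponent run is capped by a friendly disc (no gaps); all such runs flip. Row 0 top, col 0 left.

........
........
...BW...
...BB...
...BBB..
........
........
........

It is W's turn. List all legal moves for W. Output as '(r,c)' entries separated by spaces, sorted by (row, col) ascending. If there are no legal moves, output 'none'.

Answer: (2,2) (4,2) (5,4)

Derivation:
(1,2): no bracket -> illegal
(1,3): no bracket -> illegal
(1,4): no bracket -> illegal
(2,2): flips 1 -> legal
(2,5): no bracket -> illegal
(3,2): no bracket -> illegal
(3,5): no bracket -> illegal
(3,6): no bracket -> illegal
(4,2): flips 1 -> legal
(4,6): no bracket -> illegal
(5,2): no bracket -> illegal
(5,3): no bracket -> illegal
(5,4): flips 2 -> legal
(5,5): no bracket -> illegal
(5,6): no bracket -> illegal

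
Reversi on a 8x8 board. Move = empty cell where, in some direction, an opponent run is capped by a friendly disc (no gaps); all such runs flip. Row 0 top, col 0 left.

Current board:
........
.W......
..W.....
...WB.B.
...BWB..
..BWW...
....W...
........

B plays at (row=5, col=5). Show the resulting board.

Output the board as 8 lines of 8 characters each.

Answer: ........
.W......
..W.....
...WB.B.
...BWB..
..BBBB..
....W...
........

Derivation:
Place B at (5,5); scan 8 dirs for brackets.
Dir NW: opp run (4,4) (3,3) (2,2) (1,1), next='.' -> no flip
Dir N: first cell 'B' (not opp) -> no flip
Dir NE: first cell '.' (not opp) -> no flip
Dir W: opp run (5,4) (5,3) capped by B -> flip
Dir E: first cell '.' (not opp) -> no flip
Dir SW: opp run (6,4), next='.' -> no flip
Dir S: first cell '.' (not opp) -> no flip
Dir SE: first cell '.' (not opp) -> no flip
All flips: (5,3) (5,4)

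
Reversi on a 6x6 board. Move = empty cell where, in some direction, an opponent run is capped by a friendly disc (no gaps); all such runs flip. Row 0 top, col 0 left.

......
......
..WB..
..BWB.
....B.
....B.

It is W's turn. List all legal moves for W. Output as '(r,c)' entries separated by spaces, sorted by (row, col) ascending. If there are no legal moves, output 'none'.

Answer: (1,3) (2,4) (3,1) (3,5) (4,2) (5,5)

Derivation:
(1,2): no bracket -> illegal
(1,3): flips 1 -> legal
(1,4): no bracket -> illegal
(2,1): no bracket -> illegal
(2,4): flips 1 -> legal
(2,5): no bracket -> illegal
(3,1): flips 1 -> legal
(3,5): flips 1 -> legal
(4,1): no bracket -> illegal
(4,2): flips 1 -> legal
(4,3): no bracket -> illegal
(4,5): no bracket -> illegal
(5,3): no bracket -> illegal
(5,5): flips 1 -> legal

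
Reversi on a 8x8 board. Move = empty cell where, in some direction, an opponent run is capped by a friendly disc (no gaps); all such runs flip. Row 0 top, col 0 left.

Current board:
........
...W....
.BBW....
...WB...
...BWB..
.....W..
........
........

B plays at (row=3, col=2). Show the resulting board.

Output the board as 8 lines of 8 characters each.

Answer: ........
...W....
.BBW....
..BBB...
...BWB..
.....W..
........
........

Derivation:
Place B at (3,2); scan 8 dirs for brackets.
Dir NW: first cell 'B' (not opp) -> no flip
Dir N: first cell 'B' (not opp) -> no flip
Dir NE: opp run (2,3), next='.' -> no flip
Dir W: first cell '.' (not opp) -> no flip
Dir E: opp run (3,3) capped by B -> flip
Dir SW: first cell '.' (not opp) -> no flip
Dir S: first cell '.' (not opp) -> no flip
Dir SE: first cell 'B' (not opp) -> no flip
All flips: (3,3)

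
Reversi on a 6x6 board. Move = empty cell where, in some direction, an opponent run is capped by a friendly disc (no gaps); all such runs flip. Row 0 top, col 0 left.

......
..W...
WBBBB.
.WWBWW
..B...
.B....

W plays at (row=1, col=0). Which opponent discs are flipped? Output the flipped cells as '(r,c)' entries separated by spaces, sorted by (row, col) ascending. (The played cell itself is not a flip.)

Answer: (2,1)

Derivation:
Dir NW: edge -> no flip
Dir N: first cell '.' (not opp) -> no flip
Dir NE: first cell '.' (not opp) -> no flip
Dir W: edge -> no flip
Dir E: first cell '.' (not opp) -> no flip
Dir SW: edge -> no flip
Dir S: first cell 'W' (not opp) -> no flip
Dir SE: opp run (2,1) capped by W -> flip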